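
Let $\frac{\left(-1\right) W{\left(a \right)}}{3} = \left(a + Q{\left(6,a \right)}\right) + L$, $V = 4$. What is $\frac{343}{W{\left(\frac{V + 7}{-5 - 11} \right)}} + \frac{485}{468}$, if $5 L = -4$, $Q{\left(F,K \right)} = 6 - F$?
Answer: $\frac{619765}{7956} \approx 77.899$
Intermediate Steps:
$L = - \frac{4}{5}$ ($L = \frac{1}{5} \left(-4\right) = - \frac{4}{5} \approx -0.8$)
$W{\left(a \right)} = \frac{12}{5} - 3 a$ ($W{\left(a \right)} = - 3 \left(\left(a + \left(6 - 6\right)\right) - \frac{4}{5}\right) = - 3 \left(\left(a + 0\right) - \frac{4}{5}\right) = - 3 \left(a - \frac{4}{5}\right) = - 3 \left(- \frac{4}{5} + a\right) = \frac{12}{5} - 3 a$)
$\frac{343}{W{\left(\frac{V + 7}{-5 - 11} \right)}} + \frac{485}{468} = \frac{343}{\frac{12}{5} - 3 \frac{4 + 7}{-5 - 11}} + \frac{485}{468} = \frac{343}{\frac{12}{5} - 3 \frac{11}{-16}} + 485 \cdot \frac{1}{468} = \frac{343}{\frac{12}{5} - 3 \cdot 11 \left(- \frac{1}{16}\right)} + \frac{485}{468} = \frac{343}{\frac{12}{5} - - \frac{33}{16}} + \frac{485}{468} = \frac{343}{\frac{12}{5} + \frac{33}{16}} + \frac{485}{468} = \frac{343}{\frac{357}{80}} + \frac{485}{468} = 343 \cdot \frac{80}{357} + \frac{485}{468} = \frac{3920}{51} + \frac{485}{468} = \frac{619765}{7956}$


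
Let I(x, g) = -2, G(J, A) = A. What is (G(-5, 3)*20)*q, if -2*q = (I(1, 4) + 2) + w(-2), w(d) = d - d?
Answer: 0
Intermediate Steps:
w(d) = 0
q = 0 (q = -((-2 + 2) + 0)/2 = -(0 + 0)/2 = -½*0 = 0)
(G(-5, 3)*20)*q = (3*20)*0 = 60*0 = 0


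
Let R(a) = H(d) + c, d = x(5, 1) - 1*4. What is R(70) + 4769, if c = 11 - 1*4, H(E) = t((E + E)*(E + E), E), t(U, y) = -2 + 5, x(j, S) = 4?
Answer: 4779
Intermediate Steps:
t(U, y) = 3
d = 0 (d = 4 - 1*4 = 4 - 4 = 0)
H(E) = 3
c = 7 (c = 11 - 4 = 7)
R(a) = 10 (R(a) = 3 + 7 = 10)
R(70) + 4769 = 10 + 4769 = 4779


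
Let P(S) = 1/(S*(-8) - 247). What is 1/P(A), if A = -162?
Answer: 1049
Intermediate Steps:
P(S) = 1/(-247 - 8*S) (P(S) = 1/(-8*S - 247) = 1/(-247 - 8*S))
1/P(A) = 1/(-1/(247 + 8*(-162))) = 1/(-1/(247 - 1296)) = 1/(-1/(-1049)) = 1/(-1*(-1/1049)) = 1/(1/1049) = 1049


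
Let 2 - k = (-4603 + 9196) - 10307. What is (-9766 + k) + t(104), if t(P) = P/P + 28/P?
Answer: -105267/26 ≈ -4048.7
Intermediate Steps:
t(P) = 1 + 28/P
k = 5716 (k = 2 - ((-4603 + 9196) - 10307) = 2 - (4593 - 10307) = 2 - 1*(-5714) = 2 + 5714 = 5716)
(-9766 + k) + t(104) = (-9766 + 5716) + (28 + 104)/104 = -4050 + (1/104)*132 = -4050 + 33/26 = -105267/26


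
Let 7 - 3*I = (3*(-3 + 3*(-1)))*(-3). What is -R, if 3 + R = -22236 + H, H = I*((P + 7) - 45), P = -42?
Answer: 62957/3 ≈ 20986.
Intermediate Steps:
I = -47/3 (I = 7/3 - 3*(-3 + 3*(-1))*(-3)/3 = 7/3 - 3*(-3 - 3)*(-3)/3 = 7/3 - 3*(-6)*(-3)/3 = 7/3 - (-6)*(-3) = 7/3 - ⅓*54 = 7/3 - 18 = -47/3 ≈ -15.667)
H = 3760/3 (H = -47*((-42 + 7) - 45)/3 = -47*(-35 - 45)/3 = -47/3*(-80) = 3760/3 ≈ 1253.3)
R = -62957/3 (R = -3 + (-22236 + 3760/3) = -3 - 62948/3 = -62957/3 ≈ -20986.)
-R = -1*(-62957/3) = 62957/3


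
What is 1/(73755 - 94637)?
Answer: -1/20882 ≈ -4.7888e-5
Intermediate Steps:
1/(73755 - 94637) = 1/(-20882) = -1/20882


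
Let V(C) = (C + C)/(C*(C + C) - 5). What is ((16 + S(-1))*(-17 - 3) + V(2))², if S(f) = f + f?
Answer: 698896/9 ≈ 77655.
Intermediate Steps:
S(f) = 2*f
V(C) = 2*C/(-5 + 2*C²) (V(C) = (2*C)/(C*(2*C) - 5) = (2*C)/(2*C² - 5) = (2*C)/(-5 + 2*C²) = 2*C/(-5 + 2*C²))
((16 + S(-1))*(-17 - 3) + V(2))² = ((16 + 2*(-1))*(-17 - 3) + 2*2/(-5 + 2*2²))² = ((16 - 2)*(-20) + 2*2/(-5 + 2*4))² = (14*(-20) + 2*2/(-5 + 8))² = (-280 + 2*2/3)² = (-280 + 2*2*(⅓))² = (-280 + 4/3)² = (-836/3)² = 698896/9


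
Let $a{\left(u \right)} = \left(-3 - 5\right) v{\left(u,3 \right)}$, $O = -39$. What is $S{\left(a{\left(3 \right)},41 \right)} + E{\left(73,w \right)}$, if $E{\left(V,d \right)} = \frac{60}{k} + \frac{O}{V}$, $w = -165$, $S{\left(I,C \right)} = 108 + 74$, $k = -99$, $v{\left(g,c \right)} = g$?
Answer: $\frac{435691}{2409} \approx 180.86$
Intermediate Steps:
$a{\left(u \right)} = - 8 u$ ($a{\left(u \right)} = \left(-3 - 5\right) u = - 8 u$)
$S{\left(I,C \right)} = 182$
$E{\left(V,d \right)} = - \frac{20}{33} - \frac{39}{V}$ ($E{\left(V,d \right)} = \frac{60}{-99} - \frac{39}{V} = 60 \left(- \frac{1}{99}\right) - \frac{39}{V} = - \frac{20}{33} - \frac{39}{V}$)
$S{\left(a{\left(3 \right)},41 \right)} + E{\left(73,w \right)} = 182 - \left(\frac{20}{33} + \frac{39}{73}\right) = 182 - \frac{2747}{2409} = \frac{435691}{2409}$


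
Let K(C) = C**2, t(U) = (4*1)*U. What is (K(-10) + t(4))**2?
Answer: 13456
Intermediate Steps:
t(U) = 4*U
(K(-10) + t(4))**2 = ((-10)**2 + 4*4)**2 = (100 + 16)**2 = 116**2 = 13456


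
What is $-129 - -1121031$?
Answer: $1120902$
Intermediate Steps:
$-129 - -1121031 = -129 + 1121031 = 1120902$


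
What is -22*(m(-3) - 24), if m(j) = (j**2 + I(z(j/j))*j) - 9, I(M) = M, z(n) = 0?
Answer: 528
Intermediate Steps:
m(j) = -9 + j**2 (m(j) = (j**2 + 0*j) - 9 = (j**2 + 0) - 9 = j**2 - 9 = -9 + j**2)
-22*(m(-3) - 24) = -22*((-9 + (-3)**2) - 24) = -22*((-9 + 9) - 24) = -22*(0 - 24) = -22*(-24) = 528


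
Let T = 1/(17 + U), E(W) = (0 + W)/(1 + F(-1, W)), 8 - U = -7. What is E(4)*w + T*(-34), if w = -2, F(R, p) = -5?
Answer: 15/16 ≈ 0.93750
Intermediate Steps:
U = 15 (U = 8 - 1*(-7) = 8 + 7 = 15)
E(W) = -W/4 (E(W) = (0 + W)/(1 - 5) = W/(-4) = W*(-¼) = -W/4)
T = 1/32 (T = 1/(17 + 15) = 1/32 ≈ 0.031250)
E(4)*w + T*(-34) = -¼*4*(-2) + (1/32)*(-34) = -1*(-2) - 17/16 = 2 - 17/16 = 15/16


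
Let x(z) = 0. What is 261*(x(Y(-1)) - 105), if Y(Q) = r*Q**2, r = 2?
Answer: -27405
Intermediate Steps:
Y(Q) = 2*Q**2
261*(x(Y(-1)) - 105) = 261*(0 - 105) = 261*(-105) = -27405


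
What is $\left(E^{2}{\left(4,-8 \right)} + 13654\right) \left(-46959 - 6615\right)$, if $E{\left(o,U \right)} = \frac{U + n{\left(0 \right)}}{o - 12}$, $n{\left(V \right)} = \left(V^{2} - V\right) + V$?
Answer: $-731552970$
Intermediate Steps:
$n{\left(V \right)} = V^{2}$
$E{\left(o,U \right)} = \frac{U}{-12 + o}$ ($E{\left(o,U \right)} = \frac{U + 0^{2}}{o - 12} = \frac{U + 0}{-12 + o} = \frac{U}{-12 + o}$)
$\left(E^{2}{\left(4,-8 \right)} + 13654\right) \left(-46959 - 6615\right) = \left(\left(- \frac{8}{-12 + 4}\right)^{2} + 13654\right) \left(-46959 - 6615\right) = \left(\left(- \frac{8}{-8}\right)^{2} + 13654\right) \left(-53574\right) = \left(\left(\left(-8\right) \left(- \frac{1}{8}\right)\right)^{2} + 13654\right) \left(-53574\right) = \left(1^{2} + 13654\right) \left(-53574\right) = \left(1 + 13654\right) \left(-53574\right) = 13655 \left(-53574\right) = -731552970$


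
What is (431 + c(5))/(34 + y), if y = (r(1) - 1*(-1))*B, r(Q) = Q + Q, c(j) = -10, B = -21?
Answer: -421/29 ≈ -14.517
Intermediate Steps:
r(Q) = 2*Q
y = -63 (y = (2*1 - 1*(-1))*(-21) = (2 + 1)*(-21) = 3*(-21) = -63)
(431 + c(5))/(34 + y) = (431 - 10)/(34 - 63) = 421/(-29) = 421*(-1/29) = -421/29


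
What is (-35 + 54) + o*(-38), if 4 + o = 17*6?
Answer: -3705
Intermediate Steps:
o = 98 (o = -4 + 17*6 = -4 + 102 = 98)
(-35 + 54) + o*(-38) = (-35 + 54) + 98*(-38) = 19 - 3724 = -3705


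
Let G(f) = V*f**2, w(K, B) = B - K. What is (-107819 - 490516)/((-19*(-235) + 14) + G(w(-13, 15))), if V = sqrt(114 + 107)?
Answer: 535988493/23155507 - 93818928*sqrt(221)/23155507 ≈ -37.085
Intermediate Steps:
V = sqrt(221) ≈ 14.866
G(f) = sqrt(221)*f**2
(-107819 - 490516)/((-19*(-235) + 14) + G(w(-13, 15))) = (-107819 - 490516)/((-19*(-235) + 14) + sqrt(221)*(15 - 1*(-13))**2) = -598335/((4465 + 14) + sqrt(221)*(15 + 13)**2) = -598335/(4479 + sqrt(221)*28**2) = -598335/(4479 + sqrt(221)*784) = -598335/(4479 + 784*sqrt(221))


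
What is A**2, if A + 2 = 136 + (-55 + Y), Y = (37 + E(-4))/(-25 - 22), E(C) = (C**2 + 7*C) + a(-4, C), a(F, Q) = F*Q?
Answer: 13483584/2209 ≈ 6103.9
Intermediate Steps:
E(C) = C**2 + 3*C (E(C) = (C**2 + 7*C) - 4*C = C**2 + 3*C)
Y = -41/47 (Y = (37 - 4*(3 - 4))/(-25 - 22) = (37 - 4*(-1))/(-47) = (37 + 4)*(-1/47) = 41*(-1/47) = -41/47 ≈ -0.87234)
A = 3672/47 (A = -2 + (136 + (-55 - 41/47)) = -2 + (136 - 2626/47) = -2 + 3766/47 = 3672/47 ≈ 78.128)
A**2 = (3672/47)**2 = 13483584/2209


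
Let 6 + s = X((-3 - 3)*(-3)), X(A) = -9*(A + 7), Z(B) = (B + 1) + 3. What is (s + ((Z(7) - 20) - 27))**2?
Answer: 71289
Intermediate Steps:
Z(B) = 4 + B (Z(B) = (1 + B) + 3 = 4 + B)
X(A) = -63 - 9*A (X(A) = -9*(7 + A) = -63 - 9*A)
s = -231 (s = -6 + (-63 - 9*(-3 - 3)*(-3)) = -6 + (-63 - (-54)*(-3)) = -6 + (-63 - 9*18) = -6 + (-63 - 162) = -6 - 225 = -231)
(s + ((Z(7) - 20) - 27))**2 = (-231 + (((4 + 7) - 20) - 27))**2 = (-231 + ((11 - 20) - 27))**2 = (-231 + (-9 - 27))**2 = (-231 - 36)**2 = (-267)**2 = 71289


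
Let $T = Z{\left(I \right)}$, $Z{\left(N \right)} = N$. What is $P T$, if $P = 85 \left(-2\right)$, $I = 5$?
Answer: $-850$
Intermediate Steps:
$T = 5$
$P = -170$
$P T = \left(-170\right) 5 = -850$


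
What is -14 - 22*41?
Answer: -916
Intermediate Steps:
-14 - 22*41 = -14 - 902 = -916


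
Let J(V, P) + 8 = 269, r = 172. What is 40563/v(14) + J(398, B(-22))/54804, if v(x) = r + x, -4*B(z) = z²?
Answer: 123503511/566308 ≈ 218.09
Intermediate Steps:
B(z) = -z²/4
J(V, P) = 261 (J(V, P) = -8 + 269 = 261)
v(x) = 172 + x
40563/v(14) + J(398, B(-22))/54804 = 40563/(172 + 14) + 261/54804 = 40563/186 + 261*(1/54804) = 40563*(1/186) + 87/18268 = 13521/62 + 87/18268 = 123503511/566308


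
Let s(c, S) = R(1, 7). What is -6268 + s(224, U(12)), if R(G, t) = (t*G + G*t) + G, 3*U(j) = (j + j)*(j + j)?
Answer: -6253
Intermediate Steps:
U(j) = 4*j**2/3 (U(j) = ((j + j)*(j + j))/3 = ((2*j)*(2*j))/3 = (4*j**2)/3 = 4*j**2/3)
R(G, t) = G + 2*G*t (R(G, t) = (G*t + G*t) + G = 2*G*t + G = G + 2*G*t)
s(c, S) = 15 (s(c, S) = 1*(1 + 2*7) = 1*(1 + 14) = 1*15 = 15)
-6268 + s(224, U(12)) = -6268 + 15 = -6253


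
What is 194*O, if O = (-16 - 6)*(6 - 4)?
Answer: -8536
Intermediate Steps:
O = -44 (O = -22*2 = -44)
194*O = 194*(-44) = -8536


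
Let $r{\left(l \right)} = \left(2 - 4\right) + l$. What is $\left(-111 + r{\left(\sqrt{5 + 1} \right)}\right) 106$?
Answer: $-11978 + 106 \sqrt{6} \approx -11718.0$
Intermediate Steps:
$r{\left(l \right)} = -2 + l$
$\left(-111 + r{\left(\sqrt{5 + 1} \right)}\right) 106 = \left(-111 - \left(2 - \sqrt{5 + 1}\right)\right) 106 = \left(-111 - \left(2 - \sqrt{6}\right)\right) 106 = \left(-113 + \sqrt{6}\right) 106 = -11978 + 106 \sqrt{6}$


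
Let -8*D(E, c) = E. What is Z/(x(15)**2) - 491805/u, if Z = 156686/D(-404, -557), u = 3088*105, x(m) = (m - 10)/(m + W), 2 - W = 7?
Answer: 27092085121/2183216 ≈ 12409.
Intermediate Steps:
W = -5 (W = 2 - 1*7 = 2 - 7 = -5)
D(E, c) = -E/8
x(m) = (-10 + m)/(-5 + m) (x(m) = (m - 10)/(m - 5) = (-10 + m)/(-5 + m))
u = 324240
Z = 313372/101 (Z = 156686/((-1/8*(-404))) = 156686/(101/2) = 156686*(2/101) = 313372/101 ≈ 3102.7)
Z/(x(15)**2) - 491805/u = 313372/(101*(((-10 + 15)/(-5 + 15))**2)) - 491805/324240 = 313372/(101*((5/10)**2)) - 491805*1/324240 = 313372/(101*(((1/10)*5)**2)) - 32787/21616 = 313372/(101*((1/2)**2)) - 32787/21616 = 313372/(101*(1/4)) - 32787/21616 = (313372/101)*4 - 32787/21616 = 1253488/101 - 32787/21616 = 27092085121/2183216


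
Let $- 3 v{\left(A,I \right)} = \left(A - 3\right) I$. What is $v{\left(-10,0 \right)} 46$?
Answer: $0$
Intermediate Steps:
$v{\left(A,I \right)} = - \frac{I \left(-3 + A\right)}{3}$ ($v{\left(A,I \right)} = - \frac{\left(A - 3\right) I}{3} = - \frac{\left(-3 + A\right) I}{3} = - \frac{I \left(-3 + A\right)}{3}$)
$v{\left(-10,0 \right)} 46 = \frac{1}{3} \cdot 0 \left(3 - -10\right) 46 = \frac{1}{3} \cdot 0 \left(3 + 10\right) 46 = \frac{1}{3} \cdot 0 \cdot 13 \cdot 46 = 0 \cdot 46 = 0$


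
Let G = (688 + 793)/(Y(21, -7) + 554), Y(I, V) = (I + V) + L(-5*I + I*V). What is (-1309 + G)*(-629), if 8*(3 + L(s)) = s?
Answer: 876663089/1067 ≈ 8.2162e+5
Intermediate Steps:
L(s) = -3 + s/8
Y(I, V) = -3 + V + 3*I/8 + I*V/8 (Y(I, V) = (I + V) + (-3 + (-5*I + I*V)/8) = (I + V) + (-3 + (-5*I/8 + I*V/8)) = (I + V) + (-3 - 5*I/8 + I*V/8) = -3 + V + 3*I/8 + I*V/8)
G = 2962/1067 (G = (688 + 793)/((-3 + 21 - 7 + (1/8)*21*(-5 - 7)) + 554) = 1481/((-3 + 21 - 7 + (1/8)*21*(-12)) + 554) = 1481/((-3 + 21 - 7 - 63/2) + 554) = 1481/(-41/2 + 554) = 1481/(1067/2) = 1481*(2/1067) = 2962/1067 ≈ 2.7760)
(-1309 + G)*(-629) = (-1309 + 2962/1067)*(-629) = -1393741/1067*(-629) = 876663089/1067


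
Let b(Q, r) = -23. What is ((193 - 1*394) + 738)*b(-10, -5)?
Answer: -12351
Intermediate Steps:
((193 - 1*394) + 738)*b(-10, -5) = ((193 - 1*394) + 738)*(-23) = ((193 - 394) + 738)*(-23) = (-201 + 738)*(-23) = 537*(-23) = -12351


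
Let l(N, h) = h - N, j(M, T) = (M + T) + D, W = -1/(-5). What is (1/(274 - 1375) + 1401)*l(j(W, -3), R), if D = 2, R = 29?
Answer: 45966500/1101 ≈ 41750.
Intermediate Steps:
W = 1/5 (W = -1*(-1/5) = 1/5 ≈ 0.20000)
j(M, T) = 2 + M + T (j(M, T) = (M + T) + 2 = 2 + M + T)
(1/(274 - 1375) + 1401)*l(j(W, -3), R) = (1/(274 - 1375) + 1401)*(29 - (2 + 1/5 - 3)) = (1/(-1101) + 1401)*(29 - 1*(-4/5)) = (-1/1101 + 1401)*(29 + 4/5) = (1542500/1101)*(149/5) = 45966500/1101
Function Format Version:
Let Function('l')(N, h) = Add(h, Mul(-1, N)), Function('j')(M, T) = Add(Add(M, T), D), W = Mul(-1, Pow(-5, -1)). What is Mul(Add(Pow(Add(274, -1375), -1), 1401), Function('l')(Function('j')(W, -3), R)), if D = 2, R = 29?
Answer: Rational(45966500, 1101) ≈ 41750.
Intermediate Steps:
W = Rational(1, 5) (W = Mul(-1, Rational(-1, 5)) = Rational(1, 5) ≈ 0.20000)
Function('j')(M, T) = Add(2, M, T) (Function('j')(M, T) = Add(Add(M, T), 2) = Add(2, M, T))
Mul(Add(Pow(Add(274, -1375), -1), 1401), Function('l')(Function('j')(W, -3), R)) = Mul(Add(Pow(Add(274, -1375), -1), 1401), Add(29, Mul(-1, Add(2, Rational(1, 5), -3)))) = Mul(Add(Pow(-1101, -1), 1401), Add(29, Mul(-1, Rational(-4, 5)))) = Mul(Add(Rational(-1, 1101), 1401), Add(29, Rational(4, 5))) = Mul(Rational(1542500, 1101), Rational(149, 5)) = Rational(45966500, 1101)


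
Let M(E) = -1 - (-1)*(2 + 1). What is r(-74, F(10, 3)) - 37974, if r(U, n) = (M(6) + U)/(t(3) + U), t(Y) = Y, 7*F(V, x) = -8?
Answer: -2696082/71 ≈ -37973.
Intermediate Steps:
F(V, x) = -8/7 (F(V, x) = (1/7)*(-8) = -8/7)
M(E) = 2 (M(E) = -1 - (-1)*3 = -1 - 1*(-3) = -1 + 3 = 2)
r(U, n) = (2 + U)/(3 + U)
r(-74, F(10, 3)) - 37974 = (2 - 74)/(3 - 74) - 37974 = -72/(-71) - 37974 = -1/71*(-72) - 37974 = 72/71 - 37974 = -2696082/71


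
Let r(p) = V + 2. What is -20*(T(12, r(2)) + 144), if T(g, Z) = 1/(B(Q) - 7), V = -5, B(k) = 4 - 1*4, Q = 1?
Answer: -20140/7 ≈ -2877.1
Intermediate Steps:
B(k) = 0 (B(k) = 4 - 4 = 0)
r(p) = -3 (r(p) = -5 + 2 = -3)
T(g, Z) = -1/7 (T(g, Z) = 1/(0 - 7) = 1/(-7) = -1/7)
-20*(T(12, r(2)) + 144) = -20*(-1/7 + 144) = -20*1007/7 = -20140/7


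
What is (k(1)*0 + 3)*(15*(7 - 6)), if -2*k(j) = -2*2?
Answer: 45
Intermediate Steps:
k(j) = 2 (k(j) = -(-1)*2 = -½*(-4) = 2)
(k(1)*0 + 3)*(15*(7 - 6)) = (2*0 + 3)*(15*(7 - 6)) = (0 + 3)*(15*1) = 3*15 = 45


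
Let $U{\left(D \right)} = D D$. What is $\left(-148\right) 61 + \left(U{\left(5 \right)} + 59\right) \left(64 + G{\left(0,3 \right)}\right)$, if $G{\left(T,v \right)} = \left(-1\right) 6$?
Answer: $-4156$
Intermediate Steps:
$G{\left(T,v \right)} = -6$
$U{\left(D \right)} = D^{2}$
$\left(-148\right) 61 + \left(U{\left(5 \right)} + 59\right) \left(64 + G{\left(0,3 \right)}\right) = \left(-148\right) 61 + \left(5^{2} + 59\right) \left(64 - 6\right) = -9028 + \left(25 + 59\right) 58 = -9028 + 84 \cdot 58 = -9028 + 4872 = -4156$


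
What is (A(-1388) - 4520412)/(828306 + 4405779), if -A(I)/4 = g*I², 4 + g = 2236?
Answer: -1911633916/581565 ≈ -3287.1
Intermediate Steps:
g = 2232 (g = -4 + 2236 = 2232)
A(I) = -8928*I²
(A(-1388) - 4520412)/(828306 + 4405779) = (-8928*(-1388)² - 4520412)/(828306 + 4405779) = (-8928*1926544 - 4520412)/5234085 = (-17200184832 - 4520412)*(1/5234085) = -17204705244*1/5234085 = -1911633916/581565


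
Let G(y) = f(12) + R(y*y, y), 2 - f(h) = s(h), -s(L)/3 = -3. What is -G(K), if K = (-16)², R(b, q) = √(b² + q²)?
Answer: 7 - 256*√65537 ≈ -65530.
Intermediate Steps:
s(L) = 9 (s(L) = -3*(-3) = 9)
f(h) = -7 (f(h) = 2 - 1*9 = 2 - 9 = -7)
K = 256
G(y) = -7 + √(y² + y⁴) (G(y) = -7 + √((y*y)² + y²) = -7 + √((y²)² + y²) = -7 + √(y⁴ + y²) = -7 + √(y² + y⁴))
-G(K) = -(-7 + √(256² + 256⁴)) = -(-7 + √(65536 + 4294967296)) = -(-7 + √4295032832) = -(-7 + 256*√65537) = 7 - 256*√65537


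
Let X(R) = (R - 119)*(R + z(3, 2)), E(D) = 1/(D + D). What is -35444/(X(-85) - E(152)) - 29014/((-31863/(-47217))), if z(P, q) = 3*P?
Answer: -165570031904422/3850696655 ≈ -42997.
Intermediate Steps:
E(D) = 1/(2*D)
X(R) = (-119 + R)*(9 + R) (X(R) = (R - 119)*(R + 3*3) = (-119 + R)*(R + 9) = (-119 + R)*(9 + R))
-35444/(X(-85) - E(152)) - 29014/((-31863/(-47217))) = -35444/((-1071 + (-85)**2 - 110*(-85)) - 1/(2*152)) - 29014/((-31863/(-47217))) = -35444/((-1071 + 7225 + 9350) - 1/(2*152)) - 29014/((-31863*(-1/47217))) = -35444/(15504 - 1*1/304) - 29014/10621/15739 = -35444/(15504 - 1/304) - 29014*15739/10621 = -35444/4713215/304 - 456651346/10621 = -35444*304/4713215 - 456651346/10621 = -10774976/4713215 - 456651346/10621 = -165570031904422/3850696655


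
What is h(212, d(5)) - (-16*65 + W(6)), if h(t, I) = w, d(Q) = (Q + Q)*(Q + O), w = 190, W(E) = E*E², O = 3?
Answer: 1014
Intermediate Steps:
W(E) = E³
d(Q) = 2*Q*(3 + Q) (d(Q) = (Q + Q)*(Q + 3) = (2*Q)*(3 + Q) = 2*Q*(3 + Q))
h(t, I) = 190
h(212, d(5)) - (-16*65 + W(6)) = 190 - (-16*65 + 6³) = 190 - (-1040 + 216) = 190 - 1*(-824) = 190 + 824 = 1014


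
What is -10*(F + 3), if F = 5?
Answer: -80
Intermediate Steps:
-10*(F + 3) = -10*(5 + 3) = -10*8 = -80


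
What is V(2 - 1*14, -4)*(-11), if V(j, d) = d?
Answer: 44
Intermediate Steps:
V(2 - 1*14, -4)*(-11) = -4*(-11) = 44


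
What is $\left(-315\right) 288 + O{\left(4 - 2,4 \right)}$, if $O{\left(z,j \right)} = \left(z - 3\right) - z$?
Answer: $-90723$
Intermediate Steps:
$O{\left(z,j \right)} = -3$ ($O{\left(z,j \right)} = \left(-3 + z\right) - z = -3$)
$\left(-315\right) 288 + O{\left(4 - 2,4 \right)} = \left(-315\right) 288 - 3 = -90720 - 3 = -90723$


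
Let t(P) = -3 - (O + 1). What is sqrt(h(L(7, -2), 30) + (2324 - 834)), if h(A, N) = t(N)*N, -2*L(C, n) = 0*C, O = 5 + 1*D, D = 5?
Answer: sqrt(1070) ≈ 32.711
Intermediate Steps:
O = 10 (O = 5 + 1*5 = 5 + 5 = 10)
L(C, n) = 0 (L(C, n) = -0*C = -1/2*0 = 0)
t(P) = -14 (t(P) = -3 - (10 + 1) = -3 - 1*11 = -3 - 11 = -14)
h(A, N) = -14*N
sqrt(h(L(7, -2), 30) + (2324 - 834)) = sqrt(-14*30 + (2324 - 834)) = sqrt(-420 + 1490) = sqrt(1070)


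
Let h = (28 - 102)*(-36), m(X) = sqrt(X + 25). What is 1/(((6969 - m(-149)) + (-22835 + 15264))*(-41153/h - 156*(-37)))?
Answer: -100233/347470739390 + 333*I*sqrt(31)/347470739390 ≈ -2.8846e-7 + 5.3359e-9*I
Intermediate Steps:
m(X) = sqrt(25 + X)
h = 2664 (h = -74*(-36) = 2664)
1/(((6969 - m(-149)) + (-22835 + 15264))*(-41153/h - 156*(-37))) = 1/(((6969 - sqrt(25 - 149)) + (-22835 + 15264))*(-41153/2664 - 156*(-37))) = 1/(((6969 - sqrt(-124)) - 7571)*(-41153*1/2664 + 5772)) = 1/(((6969 - 2*I*sqrt(31)) - 7571)*(-41153/2664 + 5772)) = 1/(((6969 - 2*I*sqrt(31)) - 7571)*(15335455/2664)) = 1/((-602 - 2*I*sqrt(31))*(15335455/2664)) = 1/(-4615971955/1332 - 15335455*I*sqrt(31)/1332)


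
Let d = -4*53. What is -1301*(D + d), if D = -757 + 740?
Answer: 297929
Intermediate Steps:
D = -17
d = -212
-1301*(D + d) = -1301*(-17 - 212) = -1301*(-229) = 297929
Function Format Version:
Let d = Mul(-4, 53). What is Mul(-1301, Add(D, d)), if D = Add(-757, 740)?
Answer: 297929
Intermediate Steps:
D = -17
d = -212
Mul(-1301, Add(D, d)) = Mul(-1301, Add(-17, -212)) = Mul(-1301, -229) = 297929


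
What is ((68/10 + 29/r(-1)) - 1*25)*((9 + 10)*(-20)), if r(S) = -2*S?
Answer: 1406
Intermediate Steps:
((68/10 + 29/r(-1)) - 1*25)*((9 + 10)*(-20)) = ((68/10 + 29/((-2*(-1)))) - 1*25)*((9 + 10)*(-20)) = ((68*(1/10) + 29/2) - 25)*(19*(-20)) = ((34/5 + 29*(1/2)) - 25)*(-380) = ((34/5 + 29/2) - 25)*(-380) = (213/10 - 25)*(-380) = -37/10*(-380) = 1406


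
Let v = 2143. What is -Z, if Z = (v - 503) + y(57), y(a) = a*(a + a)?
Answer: -8138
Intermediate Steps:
y(a) = 2*a² (y(a) = a*(2*a) = 2*a²)
Z = 8138 (Z = (2143 - 503) + 2*57² = 1640 + 2*3249 = 1640 + 6498 = 8138)
-Z = -1*8138 = -8138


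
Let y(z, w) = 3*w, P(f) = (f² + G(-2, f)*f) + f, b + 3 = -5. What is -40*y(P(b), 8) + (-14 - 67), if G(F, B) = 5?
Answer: -1041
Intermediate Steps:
b = -8 (b = -3 - 5 = -8)
P(f) = f² + 6*f (P(f) = (f² + 5*f) + f = f² + 6*f)
-40*y(P(b), 8) + (-14 - 67) = -120*8 + (-14 - 67) = -40*24 - 81 = -960 - 81 = -1041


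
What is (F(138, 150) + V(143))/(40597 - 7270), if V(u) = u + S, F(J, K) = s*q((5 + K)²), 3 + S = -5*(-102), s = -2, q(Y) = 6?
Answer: 638/33327 ≈ 0.019144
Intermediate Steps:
S = 507 (S = -3 - 5*(-102) = -3 + 510 = 507)
F(J, K) = -12 (F(J, K) = -2*6 = -12)
V(u) = 507 + u (V(u) = u + 507 = 507 + u)
(F(138, 150) + V(143))/(40597 - 7270) = (-12 + (507 + 143))/(40597 - 7270) = (-12 + 650)/33327 = 638*(1/33327) = 638/33327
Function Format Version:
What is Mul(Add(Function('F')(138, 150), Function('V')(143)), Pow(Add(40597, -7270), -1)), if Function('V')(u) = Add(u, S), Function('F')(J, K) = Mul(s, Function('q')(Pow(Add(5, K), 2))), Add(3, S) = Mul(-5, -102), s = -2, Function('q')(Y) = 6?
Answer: Rational(638, 33327) ≈ 0.019144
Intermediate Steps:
S = 507 (S = Add(-3, Mul(-5, -102)) = Add(-3, 510) = 507)
Function('F')(J, K) = -12 (Function('F')(J, K) = Mul(-2, 6) = -12)
Function('V')(u) = Add(507, u) (Function('V')(u) = Add(u, 507) = Add(507, u))
Mul(Add(Function('F')(138, 150), Function('V')(143)), Pow(Add(40597, -7270), -1)) = Mul(Add(-12, Add(507, 143)), Pow(Add(40597, -7270), -1)) = Mul(Add(-12, 650), Pow(33327, -1)) = Mul(638, Rational(1, 33327)) = Rational(638, 33327)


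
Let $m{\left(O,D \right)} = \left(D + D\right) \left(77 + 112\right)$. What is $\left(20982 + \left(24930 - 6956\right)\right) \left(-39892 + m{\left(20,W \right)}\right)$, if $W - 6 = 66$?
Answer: $-493806256$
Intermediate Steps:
$W = 72$ ($W = 6 + 66 = 72$)
$m{\left(O,D \right)} = 378 D$ ($m{\left(O,D \right)} = 2 D 189 = 378 D$)
$\left(20982 + \left(24930 - 6956\right)\right) \left(-39892 + m{\left(20,W \right)}\right) = \left(20982 + \left(24930 - 6956\right)\right) \left(-39892 + 378 \cdot 72\right) = \left(20982 + 17974\right) \left(-39892 + 27216\right) = 38956 \left(-12676\right) = -493806256$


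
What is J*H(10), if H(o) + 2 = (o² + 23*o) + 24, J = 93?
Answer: 32736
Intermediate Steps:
H(o) = 22 + o² + 23*o (H(o) = -2 + ((o² + 23*o) + 24) = -2 + (24 + o² + 23*o) = 22 + o² + 23*o)
J*H(10) = 93*(22 + 10² + 23*10) = 93*(22 + 100 + 230) = 93*352 = 32736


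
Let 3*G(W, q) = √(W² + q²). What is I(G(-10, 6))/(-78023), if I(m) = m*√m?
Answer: -4*2^(¼)*√3*17^(¾)/702207 ≈ -9.8231e-5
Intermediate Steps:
G(W, q) = √(W² + q²)/3
I(m) = m^(3/2)
I(G(-10, 6))/(-78023) = (√((-10)² + 6²)/3)^(3/2)/(-78023) = (√(100 + 36)/3)^(3/2)*(-1/78023) = (√136/3)^(3/2)*(-1/78023) = ((2*√34)/3)^(3/2)*(-1/78023) = (2*√34/3)^(3/2)*(-1/78023) = (4*2^(¼)*(3*√3*17^(¾))/27)*(-1/78023) = -4*2^(¼)*√3*17^(¾)/702207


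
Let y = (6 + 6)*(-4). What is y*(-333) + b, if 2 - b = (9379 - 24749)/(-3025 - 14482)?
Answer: 279851532/17507 ≈ 15985.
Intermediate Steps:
y = -48 (y = 12*(-4) = -48)
b = 19644/17507 (b = 2 - (9379 - 24749)/(-3025 - 14482) = 2 - (-15370)/(-17507) = 2 - (-15370)*(-1)/17507 = 2 - 1*15370/17507 = 2 - 15370/17507 = 19644/17507 ≈ 1.1221)
y*(-333) + b = -48*(-333) + 19644/17507 = 15984 + 19644/17507 = 279851532/17507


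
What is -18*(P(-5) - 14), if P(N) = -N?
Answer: 162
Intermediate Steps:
-18*(P(-5) - 14) = -18*(-1*(-5) - 14) = -18*(5 - 14) = -18*(-9) = 162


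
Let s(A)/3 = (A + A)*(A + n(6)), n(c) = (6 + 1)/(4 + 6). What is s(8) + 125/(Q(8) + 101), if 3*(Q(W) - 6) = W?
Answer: 688827/1645 ≈ 418.74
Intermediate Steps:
Q(W) = 6 + W/3
n(c) = 7/10
s(A) = 6*A*(7/10 + A) (s(A) = 3*((A + A)*(A + 7/10)) = 3*((2*A)*(7/10 + A)) = 3*(2*A*(7/10 + A)) = 6*A*(7/10 + A))
s(8) + 125/(Q(8) + 101) = (3/5)*8*(7 + 10*8) + 125/((6 + (1/3)*8) + 101) = (3/5)*8*(7 + 80) + 125/((6 + 8/3) + 101) = (3/5)*8*87 + 125/(26/3 + 101) = 2088/5 + 125/(329/3) = 2088/5 + (3/329)*125 = 2088/5 + 375/329 = 688827/1645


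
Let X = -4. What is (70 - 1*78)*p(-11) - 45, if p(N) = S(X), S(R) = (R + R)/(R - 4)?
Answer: -53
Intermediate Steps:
S(R) = 2*R/(-4 + R) (S(R) = (2*R)/(-4 + R) = 2*R/(-4 + R))
p(N) = 1 (p(N) = 2*(-4)/(-4 - 4) = 2*(-4)/(-8) = 2*(-4)*(-⅛) = 1)
(70 - 1*78)*p(-11) - 45 = (70 - 1*78)*1 - 45 = (70 - 78)*1 - 45 = -8*1 - 45 = -8 - 45 = -53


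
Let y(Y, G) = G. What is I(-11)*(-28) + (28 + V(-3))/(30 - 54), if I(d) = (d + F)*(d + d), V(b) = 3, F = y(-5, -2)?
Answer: -192223/24 ≈ -8009.3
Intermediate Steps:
F = -2
I(d) = 2*d*(-2 + d) (I(d) = (d - 2)*(d + d) = (-2 + d)*(2*d) = 2*d*(-2 + d))
I(-11)*(-28) + (28 + V(-3))/(30 - 54) = (2*(-11)*(-2 - 11))*(-28) + (28 + 3)/(30 - 54) = (2*(-11)*(-13))*(-28) + 31/(-24) = 286*(-28) + 31*(-1/24) = -8008 - 31/24 = -192223/24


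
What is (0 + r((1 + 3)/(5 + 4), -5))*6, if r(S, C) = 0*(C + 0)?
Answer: 0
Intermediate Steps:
r(S, C) = 0 (r(S, C) = 0*C = 0)
(0 + r((1 + 3)/(5 + 4), -5))*6 = (0 + 0)*6 = 0*6 = 0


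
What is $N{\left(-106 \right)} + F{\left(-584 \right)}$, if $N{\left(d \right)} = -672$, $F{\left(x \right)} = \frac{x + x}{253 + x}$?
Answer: $- \frac{221264}{331} \approx -668.47$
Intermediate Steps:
$F{\left(x \right)} = \frac{2 x}{253 + x}$
$N{\left(-106 \right)} + F{\left(-584 \right)} = -672 + 2 \left(-584\right) \frac{1}{253 - 584} = -672 + 2 \left(-584\right) \frac{1}{-331} = -672 + 2 \left(-584\right) \left(- \frac{1}{331}\right) = -672 + \frac{1168}{331} = - \frac{221264}{331}$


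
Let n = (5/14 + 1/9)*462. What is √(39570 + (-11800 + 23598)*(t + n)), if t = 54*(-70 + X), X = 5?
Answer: 4*I*√21835749/3 ≈ 6230.5*I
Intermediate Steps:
t = -3510 (t = 54*(-70 + 5) = 54*(-65) = -3510)
n = 649/3 (n = (5*(1/14) + 1*(⅑))*462 = (5/14 + ⅑)*462 = (59/126)*462 = 649/3 ≈ 216.33)
√(39570 + (-11800 + 23598)*(t + n)) = √(39570 + (-11800 + 23598)*(-3510 + 649/3)) = √(39570 + 11798*(-9881/3)) = √(39570 - 116576038/3) = √(-116457328/3) = 4*I*√21835749/3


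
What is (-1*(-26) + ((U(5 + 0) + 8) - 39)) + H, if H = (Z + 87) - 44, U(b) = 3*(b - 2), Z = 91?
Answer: 138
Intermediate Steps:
U(b) = -6 + 3*b (U(b) = 3*(-2 + b) = -6 + 3*b)
H = 134 (H = (91 + 87) - 44 = 178 - 44 = 134)
(-1*(-26) + ((U(5 + 0) + 8) - 39)) + H = (-1*(-26) + (((-6 + 3*(5 + 0)) + 8) - 39)) + 134 = (26 + (((-6 + 3*5) + 8) - 39)) + 134 = (26 + (((-6 + 15) + 8) - 39)) + 134 = (26 + ((9 + 8) - 39)) + 134 = (26 + (17 - 39)) + 134 = (26 - 22) + 134 = 4 + 134 = 138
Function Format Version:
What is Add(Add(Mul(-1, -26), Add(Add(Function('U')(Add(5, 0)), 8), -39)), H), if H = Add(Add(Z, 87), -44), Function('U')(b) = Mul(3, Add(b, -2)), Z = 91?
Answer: 138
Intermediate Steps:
Function('U')(b) = Add(-6, Mul(3, b)) (Function('U')(b) = Mul(3, Add(-2, b)) = Add(-6, Mul(3, b)))
H = 134 (H = Add(Add(91, 87), -44) = Add(178, -44) = 134)
Add(Add(Mul(-1, -26), Add(Add(Function('U')(Add(5, 0)), 8), -39)), H) = Add(Add(Mul(-1, -26), Add(Add(Add(-6, Mul(3, Add(5, 0))), 8), -39)), 134) = Add(Add(26, Add(Add(Add(-6, Mul(3, 5)), 8), -39)), 134) = Add(Add(26, Add(Add(Add(-6, 15), 8), -39)), 134) = Add(Add(26, Add(Add(9, 8), -39)), 134) = Add(Add(26, Add(17, -39)), 134) = Add(Add(26, -22), 134) = Add(4, 134) = 138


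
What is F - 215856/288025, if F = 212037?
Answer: 61071741069/288025 ≈ 2.1204e+5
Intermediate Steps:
F - 215856/288025 = 212037 - 215856/288025 = 61071741069/288025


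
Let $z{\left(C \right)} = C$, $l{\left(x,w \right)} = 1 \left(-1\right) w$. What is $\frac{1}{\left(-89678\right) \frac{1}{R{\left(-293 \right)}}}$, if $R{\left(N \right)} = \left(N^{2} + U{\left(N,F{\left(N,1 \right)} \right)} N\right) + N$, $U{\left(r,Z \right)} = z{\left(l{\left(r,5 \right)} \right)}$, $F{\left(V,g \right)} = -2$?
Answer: $- \frac{87021}{89678} \approx -0.97037$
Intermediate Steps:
$l{\left(x,w \right)} = - w$
$U{\left(r,Z \right)} = -5$ ($U{\left(r,Z \right)} = \left(-1\right) 5 = -5$)
$R{\left(N \right)} = N^{2} - 4 N$ ($R{\left(N \right)} = \left(N^{2} - 5 N\right) + N = N^{2} - 4 N$)
$\frac{1}{\left(-89678\right) \frac{1}{R{\left(-293 \right)}}} = \frac{1}{\left(-89678\right) \frac{1}{\left(-293\right) \left(-4 - 293\right)}} = \frac{1}{\left(-89678\right) \frac{1}{\left(-293\right) \left(-297\right)}} = \frac{1}{\left(-89678\right) \frac{1}{87021}} = \frac{1}{- \frac{89678}{87021}} = - \frac{87021}{89678}$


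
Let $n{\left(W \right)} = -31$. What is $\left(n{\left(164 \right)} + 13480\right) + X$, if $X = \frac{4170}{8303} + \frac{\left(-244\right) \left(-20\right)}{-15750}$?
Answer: $\frac{175878114911}{13077225} \approx 13449.0$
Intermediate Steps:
$X = \frac{2515886}{13077225}$ ($X = 4170 \cdot \frac{1}{8303} + 4880 \left(- \frac{1}{15750}\right) = \frac{4170}{8303} - \frac{488}{1575} = \frac{2515886}{13077225} \approx 0.19239$)
$\left(n{\left(164 \right)} + 13480\right) + X = \left(-31 + 13480\right) + \frac{2515886}{13077225} = 13449 + \frac{2515886}{13077225} = \frac{175878114911}{13077225}$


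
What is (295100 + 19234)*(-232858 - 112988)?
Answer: -108711156564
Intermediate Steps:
(295100 + 19234)*(-232858 - 112988) = 314334*(-345846) = -108711156564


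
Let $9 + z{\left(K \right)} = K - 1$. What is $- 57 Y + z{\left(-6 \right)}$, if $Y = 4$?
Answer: $-244$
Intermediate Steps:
$z{\left(K \right)} = -10 + K$ ($z{\left(K \right)} = -9 + \left(K - 1\right) = -9 + \left(-1 + K\right) = -10 + K$)
$- 57 Y + z{\left(-6 \right)} = \left(-57\right) 4 - 16 = -228 - 16 = -244$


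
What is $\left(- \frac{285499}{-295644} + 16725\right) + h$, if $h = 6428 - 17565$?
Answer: $\frac{1652344171}{295644} \approx 5589.0$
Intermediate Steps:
$h = -11137$
$\left(- \frac{285499}{-295644} + 16725\right) + h = \left(- \frac{285499}{-295644} + 16725\right) - 11137 = \left(\left(-285499\right) \left(- \frac{1}{295644}\right) + 16725\right) - 11137 = \left(\frac{285499}{295644} + 16725\right) - 11137 = \frac{4944931399}{295644} - 11137 = \frac{1652344171}{295644}$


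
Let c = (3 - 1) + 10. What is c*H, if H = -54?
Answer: -648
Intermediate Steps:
c = 12 (c = 2 + 10 = 12)
c*H = 12*(-54) = -648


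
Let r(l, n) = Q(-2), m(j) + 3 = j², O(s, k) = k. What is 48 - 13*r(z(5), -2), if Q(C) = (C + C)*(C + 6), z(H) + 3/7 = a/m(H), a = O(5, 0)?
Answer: 256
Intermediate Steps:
a = 0
m(j) = -3 + j²
z(H) = -3/7 (z(H) = -3/7 + 0/(-3 + H²) = -3/7 + 0 = -3/7)
Q(C) = 2*C*(6 + C) (Q(C) = (2*C)*(6 + C) = 2*C*(6 + C))
r(l, n) = -16 (r(l, n) = 2*(-2)*(6 - 2) = 2*(-2)*4 = -16)
48 - 13*r(z(5), -2) = 48 - 13*(-16) = 48 + 208 = 256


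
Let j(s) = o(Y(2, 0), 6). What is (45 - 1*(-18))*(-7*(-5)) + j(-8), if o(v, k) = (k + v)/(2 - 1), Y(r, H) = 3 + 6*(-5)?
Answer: 2184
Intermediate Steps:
Y(r, H) = -27 (Y(r, H) = 3 - 30 = -27)
o(v, k) = k + v (o(v, k) = (k + v)/1 = (k + v)*1 = k + v)
j(s) = -21 (j(s) = 6 - 27 = -21)
(45 - 1*(-18))*(-7*(-5)) + j(-8) = (45 - 1*(-18))*(-7*(-5)) - 21 = (45 + 18)*35 - 21 = 63*35 - 21 = 2205 - 21 = 2184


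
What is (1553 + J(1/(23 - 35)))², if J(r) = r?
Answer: 347263225/144 ≈ 2.4116e+6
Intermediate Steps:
(1553 + J(1/(23 - 35)))² = (1553 + 1/(23 - 35))² = (1553 + 1/(-12))² = (1553 - 1/12)² = (18635/12)² = 347263225/144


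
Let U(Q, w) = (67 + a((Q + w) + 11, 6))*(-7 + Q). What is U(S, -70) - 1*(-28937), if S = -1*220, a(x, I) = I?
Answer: 12366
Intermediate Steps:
S = -220
U(Q, w) = -511 + 73*Q (U(Q, w) = (67 + 6)*(-7 + Q) = 73*(-7 + Q) = -511 + 73*Q)
U(S, -70) - 1*(-28937) = (-511 + 73*(-220)) - 1*(-28937) = (-511 - 16060) + 28937 = -16571 + 28937 = 12366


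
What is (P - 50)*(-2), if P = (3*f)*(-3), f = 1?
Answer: 118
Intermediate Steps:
P = -9 (P = (3*1)*(-3) = 3*(-3) = -9)
(P - 50)*(-2) = (-9 - 50)*(-2) = -59*(-2) = 118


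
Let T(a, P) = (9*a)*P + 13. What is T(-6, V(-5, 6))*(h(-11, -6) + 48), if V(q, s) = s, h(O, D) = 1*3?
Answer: -15861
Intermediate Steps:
h(O, D) = 3
T(a, P) = 13 + 9*P*a (T(a, P) = 9*P*a + 13 = 13 + 9*P*a)
T(-6, V(-5, 6))*(h(-11, -6) + 48) = (13 + 9*6*(-6))*(3 + 48) = (13 - 324)*51 = -311*51 = -15861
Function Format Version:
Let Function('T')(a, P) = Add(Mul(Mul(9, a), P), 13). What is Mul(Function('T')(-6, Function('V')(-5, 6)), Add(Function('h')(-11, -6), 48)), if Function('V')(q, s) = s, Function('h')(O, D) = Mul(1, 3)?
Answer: -15861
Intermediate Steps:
Function('h')(O, D) = 3
Function('T')(a, P) = Add(13, Mul(9, P, a)) (Function('T')(a, P) = Add(Mul(9, P, a), 13) = Add(13, Mul(9, P, a)))
Mul(Function('T')(-6, Function('V')(-5, 6)), Add(Function('h')(-11, -6), 48)) = Mul(Add(13, Mul(9, 6, -6)), Add(3, 48)) = Mul(Add(13, -324), 51) = Mul(-311, 51) = -15861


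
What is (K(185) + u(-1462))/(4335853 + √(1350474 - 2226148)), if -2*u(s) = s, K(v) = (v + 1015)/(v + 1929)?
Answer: 304797458341/1806472779430921 - 70297*I*√875674/1806472779430921 ≈ 0.00016873 - 3.6415e-8*I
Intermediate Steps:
K(v) = (1015 + v)/(1929 + v)
u(s) = -s/2
(K(185) + u(-1462))/(4335853 + √(1350474 - 2226148)) = ((1015 + 185)/(1929 + 185) - ½*(-1462))/(4335853 + √(1350474 - 2226148)) = (1200/2114 + 731)/(4335853 + √(-875674)) = ((1/2114)*1200 + 731)/(4335853 + I*√875674) = (600/1057 + 731)/(4335853 + I*√875674) = 773267/(1057*(4335853 + I*√875674))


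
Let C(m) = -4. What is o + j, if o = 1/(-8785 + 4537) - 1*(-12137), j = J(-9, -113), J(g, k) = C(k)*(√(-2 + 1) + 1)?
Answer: 51540983/4248 - 4*I ≈ 12133.0 - 4.0*I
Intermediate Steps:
J(g, k) = -4 - 4*I (J(g, k) = -4*(√(-2 + 1) + 1) = -4*(√(-1) + 1) = -4*(I + 1) = -4*(1 + I) = -4 - 4*I)
j = -4 - 4*I ≈ -4.0 - 4.0*I
o = 51557975/4248 (o = 1/(-4248) + 12137 = -1/4248 + 12137 = 51557975/4248 ≈ 12137.)
o + j = 51557975/4248 + (-4 - 4*I) = 51540983/4248 - 4*I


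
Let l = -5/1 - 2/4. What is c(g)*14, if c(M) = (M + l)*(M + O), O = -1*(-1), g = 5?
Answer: -42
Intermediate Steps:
l = -11/2 (l = -5*1 - 2*1/4 = -5 - 1/2 = -11/2 ≈ -5.5000)
O = 1
c(M) = (1 + M)*(-11/2 + M) (c(M) = (M - 11/2)*(M + 1) = (-11/2 + M)*(1 + M) = (1 + M)*(-11/2 + M))
c(g)*14 = (-11/2 + 5**2 - 9/2*5)*14 = (-11/2 + 25 - 45/2)*14 = -3*14 = -42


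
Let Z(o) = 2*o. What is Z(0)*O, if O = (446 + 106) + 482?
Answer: 0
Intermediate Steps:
O = 1034 (O = 552 + 482 = 1034)
Z(0)*O = (2*0)*1034 = 0*1034 = 0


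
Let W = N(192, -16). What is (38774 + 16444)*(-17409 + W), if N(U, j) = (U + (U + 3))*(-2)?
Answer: -1004028894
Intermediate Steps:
N(U, j) = -6 - 4*U (N(U, j) = (U + (3 + U))*(-2) = (3 + 2*U)*(-2) = -6 - 4*U)
W = -774 (W = -6 - 4*192 = -6 - 768 = -774)
(38774 + 16444)*(-17409 + W) = (38774 + 16444)*(-17409 - 774) = 55218*(-18183) = -1004028894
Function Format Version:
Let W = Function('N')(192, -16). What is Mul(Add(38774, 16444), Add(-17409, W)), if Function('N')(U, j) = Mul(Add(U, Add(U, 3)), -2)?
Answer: -1004028894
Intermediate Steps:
Function('N')(U, j) = Add(-6, Mul(-4, U)) (Function('N')(U, j) = Mul(Add(U, Add(3, U)), -2) = Mul(Add(3, Mul(2, U)), -2) = Add(-6, Mul(-4, U)))
W = -774 (W = Add(-6, Mul(-4, 192)) = Add(-6, -768) = -774)
Mul(Add(38774, 16444), Add(-17409, W)) = Mul(Add(38774, 16444), Add(-17409, -774)) = Mul(55218, -18183) = -1004028894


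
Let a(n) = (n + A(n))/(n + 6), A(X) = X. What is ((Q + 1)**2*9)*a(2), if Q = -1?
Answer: 0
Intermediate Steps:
a(n) = 2*n/(6 + n) (a(n) = (n + n)/(n + 6) = (2*n)/(6 + n) = 2*n/(6 + n))
((Q + 1)**2*9)*a(2) = ((-1 + 1)**2*9)*(2*2/(6 + 2)) = (0**2*9)*(2*2/8) = (0*9)*(2*2*(1/8)) = 0*(1/2) = 0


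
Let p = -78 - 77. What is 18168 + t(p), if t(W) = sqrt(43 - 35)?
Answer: 18168 + 2*sqrt(2) ≈ 18171.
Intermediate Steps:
p = -155
t(W) = 2*sqrt(2) (t(W) = sqrt(8) = 2*sqrt(2))
18168 + t(p) = 18168 + 2*sqrt(2)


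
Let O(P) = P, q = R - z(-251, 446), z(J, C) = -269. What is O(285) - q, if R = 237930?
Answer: -237914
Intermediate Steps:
q = 238199 (q = 237930 - 1*(-269) = 237930 + 269 = 238199)
O(285) - q = 285 - 1*238199 = 285 - 238199 = -237914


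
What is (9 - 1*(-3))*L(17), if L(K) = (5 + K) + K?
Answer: 468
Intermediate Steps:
L(K) = 5 + 2*K
(9 - 1*(-3))*L(17) = (9 - 1*(-3))*(5 + 2*17) = (9 + 3)*(5 + 34) = 12*39 = 468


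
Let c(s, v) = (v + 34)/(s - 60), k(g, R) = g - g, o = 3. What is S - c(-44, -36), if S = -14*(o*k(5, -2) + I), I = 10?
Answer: -7281/52 ≈ -140.02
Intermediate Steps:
k(g, R) = 0
c(s, v) = (34 + v)/(-60 + s)
S = -140 (S = -14*(3*0 + 10) = -14*(0 + 10) = -14*10 = -140)
S - c(-44, -36) = -140 - (34 - 36)/(-60 - 44) = -140 - (-2)/(-104) = -140 - (-1)*(-2)/104 = -140 - 1*1/52 = -140 - 1/52 = -7281/52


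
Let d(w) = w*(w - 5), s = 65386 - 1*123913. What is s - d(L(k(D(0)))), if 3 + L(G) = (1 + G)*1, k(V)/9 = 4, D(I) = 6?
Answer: -59513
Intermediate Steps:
k(V) = 36 (k(V) = 9*4 = 36)
L(G) = -2 + G (L(G) = -3 + (1 + G)*1 = -3 + (1 + G) = -2 + G)
s = -58527 (s = 65386 - 123913 = -58527)
d(w) = w*(-5 + w)
s - d(L(k(D(0)))) = -58527 - (-2 + 36)*(-5 + (-2 + 36)) = -58527 - 34*(-5 + 34) = -58527 - 34*29 = -58527 - 1*986 = -58527 - 986 = -59513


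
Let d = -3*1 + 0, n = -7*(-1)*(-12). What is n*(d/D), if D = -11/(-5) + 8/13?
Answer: 5460/61 ≈ 89.508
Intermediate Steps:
n = -84 (n = 7*(-12) = -84)
D = 183/65 (D = -11*(-⅕) + 8*(1/13) = 11/5 + 8/13 = 183/65 ≈ 2.8154)
d = -3 (d = -3 + 0 = -3)
n*(d/D) = -(-252)/183/65 = -(-252)*65/183 = -84*(-65/61) = 5460/61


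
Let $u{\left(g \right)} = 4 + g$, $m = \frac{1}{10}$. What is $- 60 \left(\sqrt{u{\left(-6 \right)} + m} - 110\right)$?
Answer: $6600 - 6 i \sqrt{190} \approx 6600.0 - 82.704 i$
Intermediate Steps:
$m = \frac{1}{10} \approx 0.1$
$- 60 \left(\sqrt{u{\left(-6 \right)} + m} - 110\right) = - 60 \left(\sqrt{\left(4 - 6\right) + \frac{1}{10}} - 110\right) = - 60 \left(\sqrt{-2 + \frac{1}{10}} - 110\right) = - 60 \left(\sqrt{- \frac{19}{10}} - 110\right) = - 60 \left(\frac{i \sqrt{190}}{10} - 110\right) = - 60 \left(-110 + \frac{i \sqrt{190}}{10}\right) = 6600 - 6 i \sqrt{190}$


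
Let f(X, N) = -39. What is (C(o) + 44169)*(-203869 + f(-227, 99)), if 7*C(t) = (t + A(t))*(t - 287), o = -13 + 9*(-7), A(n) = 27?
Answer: -9524542680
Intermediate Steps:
o = -76 (o = -13 - 63 = -76)
C(t) = (-287 + t)*(27 + t)/7 (C(t) = ((t + 27)*(t - 287))/7 = ((27 + t)*(-287 + t))/7 = ((-287 + t)*(27 + t))/7 = (-287 + t)*(27 + t)/7)
(C(o) + 44169)*(-203869 + f(-227, 99)) = ((-1107 - 260/7*(-76) + (⅐)*(-76)²) + 44169)*(-203869 - 39) = ((-1107 + 19760/7 + (⅐)*5776) + 44169)*(-203908) = ((-1107 + 19760/7 + 5776/7) + 44169)*(-203908) = (2541 + 44169)*(-203908) = 46710*(-203908) = -9524542680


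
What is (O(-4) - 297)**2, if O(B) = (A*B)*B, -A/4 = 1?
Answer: 130321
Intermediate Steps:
A = -4 (A = -4*1 = -4)
O(B) = -4*B**2 (O(B) = (-4*B)*B = -4*B**2)
(O(-4) - 297)**2 = (-4*(-4)**2 - 297)**2 = (-4*16 - 297)**2 = (-64 - 297)**2 = (-361)**2 = 130321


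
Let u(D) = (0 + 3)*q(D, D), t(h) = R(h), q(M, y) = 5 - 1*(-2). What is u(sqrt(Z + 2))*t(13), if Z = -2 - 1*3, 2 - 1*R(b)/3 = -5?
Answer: 441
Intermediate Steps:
R(b) = 21 (R(b) = 6 - 3*(-5) = 6 + 15 = 21)
q(M, y) = 7 (q(M, y) = 5 + 2 = 7)
t(h) = 21
Z = -5 (Z = -2 - 3 = -5)
u(D) = 21 (u(D) = (0 + 3)*7 = 3*7 = 21)
u(sqrt(Z + 2))*t(13) = 21*21 = 441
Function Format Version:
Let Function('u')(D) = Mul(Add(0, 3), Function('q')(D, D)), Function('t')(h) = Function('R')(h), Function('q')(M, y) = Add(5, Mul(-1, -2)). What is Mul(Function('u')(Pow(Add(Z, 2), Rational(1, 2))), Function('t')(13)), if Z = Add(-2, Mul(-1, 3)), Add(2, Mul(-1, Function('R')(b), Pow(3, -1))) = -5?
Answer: 441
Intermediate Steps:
Function('R')(b) = 21 (Function('R')(b) = Add(6, Mul(-3, -5)) = Add(6, 15) = 21)
Function('q')(M, y) = 7 (Function('q')(M, y) = Add(5, 2) = 7)
Function('t')(h) = 21
Z = -5 (Z = Add(-2, -3) = -5)
Function('u')(D) = 21 (Function('u')(D) = Mul(Add(0, 3), 7) = Mul(3, 7) = 21)
Mul(Function('u')(Pow(Add(Z, 2), Rational(1, 2))), Function('t')(13)) = Mul(21, 21) = 441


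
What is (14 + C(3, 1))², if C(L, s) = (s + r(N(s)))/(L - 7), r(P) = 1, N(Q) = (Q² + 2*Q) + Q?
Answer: 729/4 ≈ 182.25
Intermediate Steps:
N(Q) = Q² + 3*Q
C(L, s) = (1 + s)/(-7 + L) (C(L, s) = (s + 1)/(L - 7) = (1 + s)/(-7 + L))
(14 + C(3, 1))² = (14 + (1 + 1)/(-7 + 3))² = (14 + 2/(-4))² = (14 - ¼*2)² = (14 - ½)² = (27/2)² = 729/4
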